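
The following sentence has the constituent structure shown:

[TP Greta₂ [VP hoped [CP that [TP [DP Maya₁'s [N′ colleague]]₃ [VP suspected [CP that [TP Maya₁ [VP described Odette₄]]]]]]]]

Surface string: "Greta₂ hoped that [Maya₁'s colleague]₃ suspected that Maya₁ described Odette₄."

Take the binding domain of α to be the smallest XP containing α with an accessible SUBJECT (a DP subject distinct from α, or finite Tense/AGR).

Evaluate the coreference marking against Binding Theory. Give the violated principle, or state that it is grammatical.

The two coindexed NPs are *Maya₁* and *Maya₁*.
*Maya₁* is an R-expression; no coindexed NP c-commands it, so Principle C holds.
*Maya₁* is an R-expression; *Maya₁* does not c-command it, and no other NP shares its index, so Principle C is satisfied.
All principles are respected.

grammatical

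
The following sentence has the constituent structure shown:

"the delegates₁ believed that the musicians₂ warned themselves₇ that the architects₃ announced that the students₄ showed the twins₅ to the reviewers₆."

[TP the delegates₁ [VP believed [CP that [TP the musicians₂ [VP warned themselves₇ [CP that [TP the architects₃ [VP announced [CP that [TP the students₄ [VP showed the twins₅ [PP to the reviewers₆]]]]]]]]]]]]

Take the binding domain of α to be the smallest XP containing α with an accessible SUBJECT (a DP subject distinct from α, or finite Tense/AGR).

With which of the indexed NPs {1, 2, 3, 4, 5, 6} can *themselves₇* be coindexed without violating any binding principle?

*themselves* is an anaphor, so Principle A applies: it must be bound in its binding domain.
Binding domain of *themselves₇*: the embedded TP, whose subject is the musicians₂.
*the delegates₁* c-commands the anaphor but is outside its binding domain → cannot satisfy Principle A.
*the musicians₂* c-commands the anaphor within its binding domain → licit binder.
*the architects₃* does not c-command the anaphor → cannot bind it.
*the students₄* does not c-command the anaphor → cannot bind it.
*the twins₅* does not c-command the anaphor → cannot bind it.
*the reviewers₆* does not c-command the anaphor → cannot bind it.

{2}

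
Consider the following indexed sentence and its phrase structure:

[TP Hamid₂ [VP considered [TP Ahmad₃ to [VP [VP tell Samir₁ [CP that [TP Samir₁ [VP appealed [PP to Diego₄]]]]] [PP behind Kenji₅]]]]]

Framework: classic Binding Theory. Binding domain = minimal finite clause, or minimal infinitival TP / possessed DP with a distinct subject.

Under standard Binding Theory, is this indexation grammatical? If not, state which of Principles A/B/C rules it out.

The two coindexed NPs are *Samir₁* (the lower occurrence) and *Samir₁* (the higher occurrence).
*Samir₁* (the lower occurrence) is an R-expression. Principle C requires it to be free everywhere.
*Samir₁* (the higher occurrence) c-commands it and carries the same index.
The R-expression is bound → Principle C violation.

Principle C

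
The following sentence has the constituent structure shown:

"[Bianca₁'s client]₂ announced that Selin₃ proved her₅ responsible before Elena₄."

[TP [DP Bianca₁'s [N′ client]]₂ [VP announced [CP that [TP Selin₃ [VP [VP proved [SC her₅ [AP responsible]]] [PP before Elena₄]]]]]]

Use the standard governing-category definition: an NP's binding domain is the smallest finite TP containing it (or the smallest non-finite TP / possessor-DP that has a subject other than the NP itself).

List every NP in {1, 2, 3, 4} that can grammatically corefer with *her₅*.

*her* is a pronoun, so Principle B applies: it must be free in its binding domain.
Binding domain of *her₅*: the embedded TP, whose subject is Selin₃.
*Bianca₁* and the pronoun do not c-command one another → neither Principle B nor Principle C is at stake; coindexation permitted.
*[Bianca₁'s client]₂* c-commands the pronoun but from outside its binding domain, and is not c-commanded by it → coindexation permitted.
*Selin₃* c-commands the pronoun within its binding domain → coindexation would violate Principle B.
*Elena₄* and the pronoun do not c-command one another → neither Principle B nor Principle C is at stake; coindexation permitted.

{1, 2, 4}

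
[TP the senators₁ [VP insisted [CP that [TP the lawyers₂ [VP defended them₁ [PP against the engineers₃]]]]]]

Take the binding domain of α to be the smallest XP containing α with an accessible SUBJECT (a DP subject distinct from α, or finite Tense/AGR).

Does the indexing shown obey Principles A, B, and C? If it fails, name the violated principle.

grammatical

The two coindexed NPs are *the senators₁* and *them₁*.
*them₁* is a pronoun; its binding domain is the embedded TP, whose subject is the lawyers₂. Within that domain it is c-commanded only by *the lawyers₂*, which carries a different index — the pronoun is free locally, so Principle B holds.
*the senators₁* is an R-expression; *them₁* does not c-command it, and no other NP shares its index, so Principle C is satisfied.
All principles are respected.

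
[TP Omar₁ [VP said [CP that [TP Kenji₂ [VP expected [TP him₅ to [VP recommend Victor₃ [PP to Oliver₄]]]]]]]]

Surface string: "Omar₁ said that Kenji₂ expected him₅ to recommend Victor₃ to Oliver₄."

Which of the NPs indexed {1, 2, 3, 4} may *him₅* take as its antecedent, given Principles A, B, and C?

*him* is a pronoun, so Principle B applies: it must be free in its binding domain.
Binding domain of *him₅*: the embedded TP, whose subject is Kenji₂.
*Omar₁* c-commands the pronoun but from outside its binding domain, and is not c-commanded by it → coindexation permitted.
*Kenji₂* c-commands the pronoun within its binding domain → coindexation would violate Principle B.
*Victor₃*: the pronoun c-commands this R-expression → coindexation would violate Principle C on *Victor₃*.
*Oliver₄*: the pronoun c-commands this R-expression → coindexation would violate Principle C on *Oliver₄*.

{1}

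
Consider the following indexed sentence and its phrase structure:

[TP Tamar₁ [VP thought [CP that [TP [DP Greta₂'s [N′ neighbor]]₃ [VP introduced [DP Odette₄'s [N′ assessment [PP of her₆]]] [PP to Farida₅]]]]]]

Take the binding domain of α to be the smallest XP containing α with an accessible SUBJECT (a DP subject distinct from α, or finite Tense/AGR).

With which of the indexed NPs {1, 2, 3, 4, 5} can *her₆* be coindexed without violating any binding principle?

*her* is a pronoun, so Principle B applies: it must be free in its binding domain.
Binding domain of *her₆*: the possessed DP, whose subject is Odette₄.
*Tamar₁* c-commands the pronoun but from outside its binding domain, and is not c-commanded by it → coindexation permitted.
*Greta₂* and the pronoun do not c-command one another → neither Principle B nor Principle C is at stake; coindexation permitted.
*[Greta₂'s neighbor]₃* c-commands the pronoun but from outside its binding domain, and is not c-commanded by it → coindexation permitted.
*Odette₄* c-commands the pronoun within its binding domain → coindexation would violate Principle B.
*Farida₅* and the pronoun do not c-command one another → neither Principle B nor Principle C is at stake; coindexation permitted.

{1, 2, 3, 5}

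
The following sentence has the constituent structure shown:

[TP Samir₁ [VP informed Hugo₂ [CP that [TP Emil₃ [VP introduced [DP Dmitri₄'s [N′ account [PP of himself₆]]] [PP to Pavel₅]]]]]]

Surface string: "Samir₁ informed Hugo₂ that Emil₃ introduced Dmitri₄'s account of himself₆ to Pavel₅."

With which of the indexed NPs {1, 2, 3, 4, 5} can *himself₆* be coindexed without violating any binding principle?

{4}

*himself* is an anaphor, so Principle A applies: it must be bound in its binding domain.
Binding domain of *himself₆*: the possessed DP, whose subject is Dmitri₄.
*Samir₁* c-commands the anaphor but is outside its binding domain → cannot satisfy Principle A.
*Hugo₂* c-commands the anaphor but is outside its binding domain → cannot satisfy Principle A.
*Emil₃* c-commands the anaphor but is outside its binding domain → cannot satisfy Principle A.
*Dmitri₄* c-commands the anaphor within its binding domain → licit binder.
*Pavel₅* does not c-command the anaphor → cannot bind it.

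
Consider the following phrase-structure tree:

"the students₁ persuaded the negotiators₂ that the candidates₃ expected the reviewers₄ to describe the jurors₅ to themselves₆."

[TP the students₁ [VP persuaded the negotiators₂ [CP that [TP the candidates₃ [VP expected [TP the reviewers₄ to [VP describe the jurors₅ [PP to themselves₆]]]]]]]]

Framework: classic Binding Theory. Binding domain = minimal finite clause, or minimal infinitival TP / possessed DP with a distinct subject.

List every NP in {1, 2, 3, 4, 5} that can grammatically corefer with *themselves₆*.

{4, 5}

*themselves* is an anaphor, so Principle A applies: it must be bound in its binding domain.
Binding domain of *themselves₆*: the embedded TP, whose subject is the reviewers₄.
*the students₁* c-commands the anaphor but is outside its binding domain → cannot satisfy Principle A.
*the negotiators₂* c-commands the anaphor but is outside its binding domain → cannot satisfy Principle A.
*the candidates₃* c-commands the anaphor but is outside its binding domain → cannot satisfy Principle A.
*the reviewers₄* c-commands the anaphor within its binding domain → licit binder.
*the jurors₅* c-commands the anaphor within its binding domain → licit binder.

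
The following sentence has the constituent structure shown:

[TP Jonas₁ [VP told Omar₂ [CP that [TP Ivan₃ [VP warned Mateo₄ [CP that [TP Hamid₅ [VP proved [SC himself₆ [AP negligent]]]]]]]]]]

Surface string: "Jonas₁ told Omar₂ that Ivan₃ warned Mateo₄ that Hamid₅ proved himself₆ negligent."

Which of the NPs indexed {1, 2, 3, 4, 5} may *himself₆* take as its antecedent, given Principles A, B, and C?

{5}

*himself* is an anaphor, so Principle A applies: it must be bound in its binding domain.
Binding domain of *himself₆*: the embedded TP, whose subject is Hamid₅.
*Jonas₁* c-commands the anaphor but is outside its binding domain → cannot satisfy Principle A.
*Omar₂* c-commands the anaphor but is outside its binding domain → cannot satisfy Principle A.
*Ivan₃* c-commands the anaphor but is outside its binding domain → cannot satisfy Principle A.
*Mateo₄* c-commands the anaphor but is outside its binding domain → cannot satisfy Principle A.
*Hamid₅* c-commands the anaphor within its binding domain → licit binder.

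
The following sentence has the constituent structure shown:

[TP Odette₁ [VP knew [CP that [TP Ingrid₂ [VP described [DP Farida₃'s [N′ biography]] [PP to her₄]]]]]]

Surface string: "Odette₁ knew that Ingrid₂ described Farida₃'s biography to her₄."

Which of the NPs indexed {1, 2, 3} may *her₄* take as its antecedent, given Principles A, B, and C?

{1, 3}

*her* is a pronoun, so Principle B applies: it must be free in its binding domain.
Binding domain of *her₄*: the embedded TP, whose subject is Ingrid₂.
*Odette₁* c-commands the pronoun but from outside its binding domain, and is not c-commanded by it → coindexation permitted.
*Ingrid₂* c-commands the pronoun within its binding domain → coindexation would violate Principle B.
*Farida₃* and the pronoun do not c-command one another → neither Principle B nor Principle C is at stake; coindexation permitted.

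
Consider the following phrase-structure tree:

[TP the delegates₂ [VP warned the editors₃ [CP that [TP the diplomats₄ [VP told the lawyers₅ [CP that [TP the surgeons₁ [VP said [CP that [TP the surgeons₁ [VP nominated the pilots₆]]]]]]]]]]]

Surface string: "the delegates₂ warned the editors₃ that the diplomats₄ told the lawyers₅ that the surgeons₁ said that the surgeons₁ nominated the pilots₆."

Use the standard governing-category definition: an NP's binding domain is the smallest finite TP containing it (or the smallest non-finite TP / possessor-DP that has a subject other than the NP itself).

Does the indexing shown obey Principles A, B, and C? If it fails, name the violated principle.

Principle C

The two coindexed NPs are *the surgeons₁* (the lower occurrence) and *the surgeons₁* (the higher occurrence).
*the surgeons₁* (the lower occurrence) is an R-expression. Principle C requires it to be free everywhere.
*the surgeons₁* (the higher occurrence) c-commands it and carries the same index.
The R-expression is bound → Principle C violation.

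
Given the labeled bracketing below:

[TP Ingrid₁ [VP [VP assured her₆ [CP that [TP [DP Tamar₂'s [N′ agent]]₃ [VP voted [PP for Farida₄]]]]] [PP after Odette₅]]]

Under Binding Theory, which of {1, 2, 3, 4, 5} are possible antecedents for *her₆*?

{5}

*her* is a pronoun, so Principle B applies: it must be free in its binding domain.
Binding domain of *her₆*: the matrix TP, whose subject is Ingrid₁.
*Ingrid₁* c-commands the pronoun within its binding domain → coindexation would violate Principle B.
*Tamar₂*: the pronoun c-commands this R-expression → coindexation would violate Principle C on *Tamar₂*.
*[Tamar₂'s agent]₃*: the pronoun c-commands this R-expression → coindexation would violate Principle C on *[Tamar₂'s agent]₃*.
*Farida₄*: the pronoun c-commands this R-expression → coindexation would violate Principle C on *Farida₄*.
*Odette₅* and the pronoun do not c-command one another → neither Principle B nor Principle C is at stake; coindexation permitted.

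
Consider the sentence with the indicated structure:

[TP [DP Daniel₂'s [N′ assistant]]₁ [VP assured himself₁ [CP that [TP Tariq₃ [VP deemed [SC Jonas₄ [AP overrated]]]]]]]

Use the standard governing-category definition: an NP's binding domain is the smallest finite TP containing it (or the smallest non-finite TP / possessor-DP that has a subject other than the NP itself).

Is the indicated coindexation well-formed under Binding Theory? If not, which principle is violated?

The two coindexed NPs are *[Daniel₂'s assistant]₁* and *himself₁*.
*himself₁* is an anaphor; its binding domain is the matrix TP, whose subject is [Daniel₂'s assistant]₁. *[Daniel₂'s assistant]₁* c-commands it within that domain and shares its index, so Principle A is satisfied.
*[Daniel₂'s assistant]₁* is an R-expression; *himself₁* does not c-command it, and no other NP shares its index, so Principle C is satisfied.
All principles are respected.

grammatical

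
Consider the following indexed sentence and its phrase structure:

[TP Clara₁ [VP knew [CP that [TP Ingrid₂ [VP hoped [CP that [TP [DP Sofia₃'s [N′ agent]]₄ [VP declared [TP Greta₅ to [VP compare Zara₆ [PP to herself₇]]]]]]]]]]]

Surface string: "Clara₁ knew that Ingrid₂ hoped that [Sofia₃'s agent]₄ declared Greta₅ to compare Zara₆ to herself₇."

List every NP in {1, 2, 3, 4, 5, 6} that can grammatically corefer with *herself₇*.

*herself* is an anaphor, so Principle A applies: it must be bound in its binding domain.
Binding domain of *herself₇*: the embedded TP, whose subject is Greta₅.
*Clara₁* c-commands the anaphor but is outside its binding domain → cannot satisfy Principle A.
*Ingrid₂* c-commands the anaphor but is outside its binding domain → cannot satisfy Principle A.
*Sofia₃* does not c-command the anaphor → cannot bind it.
*[Sofia₃'s agent]₄* c-commands the anaphor but is outside its binding domain → cannot satisfy Principle A.
*Greta₅* c-commands the anaphor within its binding domain → licit binder.
*Zara₆* c-commands the anaphor within its binding domain → licit binder.

{5, 6}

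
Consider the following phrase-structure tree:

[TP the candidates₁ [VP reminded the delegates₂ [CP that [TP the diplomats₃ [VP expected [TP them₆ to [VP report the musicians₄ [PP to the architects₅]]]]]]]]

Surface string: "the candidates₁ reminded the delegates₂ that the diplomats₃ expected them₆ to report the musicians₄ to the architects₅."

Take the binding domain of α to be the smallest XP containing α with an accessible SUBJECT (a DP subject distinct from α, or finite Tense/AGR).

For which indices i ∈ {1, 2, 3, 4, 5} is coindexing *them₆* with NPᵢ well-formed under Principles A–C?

*them* is a pronoun, so Principle B applies: it must be free in its binding domain.
Binding domain of *them₆*: the embedded TP, whose subject is the diplomats₃.
*the candidates₁* c-commands the pronoun but from outside its binding domain, and is not c-commanded by it → coindexation permitted.
*the delegates₂* c-commands the pronoun but from outside its binding domain, and is not c-commanded by it → coindexation permitted.
*the diplomats₃* c-commands the pronoun within its binding domain → coindexation would violate Principle B.
*the musicians₄*: the pronoun c-commands this R-expression → coindexation would violate Principle C on *the musicians₄*.
*the architects₅*: the pronoun c-commands this R-expression → coindexation would violate Principle C on *the architects₅*.

{1, 2}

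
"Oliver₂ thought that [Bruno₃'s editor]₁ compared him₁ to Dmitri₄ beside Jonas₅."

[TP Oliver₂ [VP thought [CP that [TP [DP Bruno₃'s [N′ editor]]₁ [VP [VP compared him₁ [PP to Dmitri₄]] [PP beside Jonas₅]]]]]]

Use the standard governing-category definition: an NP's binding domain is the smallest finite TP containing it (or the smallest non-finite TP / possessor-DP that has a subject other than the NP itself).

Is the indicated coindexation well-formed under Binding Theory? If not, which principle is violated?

Principle B

The two coindexed NPs are *[Bruno₃'s editor]₁* and *him₁*.
*him₁* is a pronoun. Its binding domain is the embedded TP, whose subject is [Bruno₃'s editor]₁.
*[Bruno₃'s editor]₁* c-commands it within that domain and carries the same index.
The pronoun is locally bound → Principle B violation.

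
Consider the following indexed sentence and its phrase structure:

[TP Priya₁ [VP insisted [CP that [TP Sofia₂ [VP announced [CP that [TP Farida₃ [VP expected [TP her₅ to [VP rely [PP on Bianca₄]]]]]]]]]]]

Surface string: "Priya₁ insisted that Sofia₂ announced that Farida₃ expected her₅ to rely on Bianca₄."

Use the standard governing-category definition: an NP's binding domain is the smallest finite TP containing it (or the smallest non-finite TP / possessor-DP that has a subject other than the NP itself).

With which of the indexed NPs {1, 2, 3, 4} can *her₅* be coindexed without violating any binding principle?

*her* is a pronoun, so Principle B applies: it must be free in its binding domain.
Binding domain of *her₅*: the embedded TP, whose subject is Farida₃.
*Priya₁* c-commands the pronoun but from outside its binding domain, and is not c-commanded by it → coindexation permitted.
*Sofia₂* c-commands the pronoun but from outside its binding domain, and is not c-commanded by it → coindexation permitted.
*Farida₃* c-commands the pronoun within its binding domain → coindexation would violate Principle B.
*Bianca₄*: the pronoun c-commands this R-expression → coindexation would violate Principle C on *Bianca₄*.

{1, 2}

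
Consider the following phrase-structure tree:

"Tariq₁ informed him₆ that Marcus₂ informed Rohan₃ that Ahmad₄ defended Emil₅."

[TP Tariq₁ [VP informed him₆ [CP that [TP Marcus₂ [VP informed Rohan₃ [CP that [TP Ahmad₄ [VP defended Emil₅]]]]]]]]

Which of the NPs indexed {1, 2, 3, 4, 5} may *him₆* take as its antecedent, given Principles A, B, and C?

none

*him* is a pronoun, so Principle B applies: it must be free in its binding domain.
Binding domain of *him₆*: the matrix TP, whose subject is Tariq₁.
*Tariq₁* c-commands the pronoun within its binding domain → coindexation would violate Principle B.
*Marcus₂*: the pronoun c-commands this R-expression → coindexation would violate Principle C on *Marcus₂*.
*Rohan₃*: the pronoun c-commands this R-expression → coindexation would violate Principle C on *Rohan₃*.
*Ahmad₄*: the pronoun c-commands this R-expression → coindexation would violate Principle C on *Ahmad₄*.
*Emil₅*: the pronoun c-commands this R-expression → coindexation would violate Principle C on *Emil₅*.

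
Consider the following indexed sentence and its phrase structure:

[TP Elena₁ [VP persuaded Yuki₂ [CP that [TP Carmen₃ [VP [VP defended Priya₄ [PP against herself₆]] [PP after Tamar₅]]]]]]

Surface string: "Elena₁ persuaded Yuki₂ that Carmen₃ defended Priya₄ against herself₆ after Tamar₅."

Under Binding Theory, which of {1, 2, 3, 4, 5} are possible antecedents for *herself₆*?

{3, 4}

*herself* is an anaphor, so Principle A applies: it must be bound in its binding domain.
Binding domain of *herself₆*: the embedded TP, whose subject is Carmen₃.
*Elena₁* c-commands the anaphor but is outside its binding domain → cannot satisfy Principle A.
*Yuki₂* c-commands the anaphor but is outside its binding domain → cannot satisfy Principle A.
*Carmen₃* c-commands the anaphor within its binding domain → licit binder.
*Priya₄* c-commands the anaphor within its binding domain → licit binder.
*Tamar₅* does not c-command the anaphor → cannot bind it.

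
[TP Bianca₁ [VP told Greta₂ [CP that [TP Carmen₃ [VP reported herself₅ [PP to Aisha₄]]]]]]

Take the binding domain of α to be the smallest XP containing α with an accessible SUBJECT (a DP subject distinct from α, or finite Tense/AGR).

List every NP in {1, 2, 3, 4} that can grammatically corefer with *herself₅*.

{3}

*herself* is an anaphor, so Principle A applies: it must be bound in its binding domain.
Binding domain of *herself₅*: the embedded TP, whose subject is Carmen₃.
*Bianca₁* c-commands the anaphor but is outside its binding domain → cannot satisfy Principle A.
*Greta₂* c-commands the anaphor but is outside its binding domain → cannot satisfy Principle A.
*Carmen₃* c-commands the anaphor within its binding domain → licit binder.
*Aisha₄* does not c-command the anaphor → cannot bind it.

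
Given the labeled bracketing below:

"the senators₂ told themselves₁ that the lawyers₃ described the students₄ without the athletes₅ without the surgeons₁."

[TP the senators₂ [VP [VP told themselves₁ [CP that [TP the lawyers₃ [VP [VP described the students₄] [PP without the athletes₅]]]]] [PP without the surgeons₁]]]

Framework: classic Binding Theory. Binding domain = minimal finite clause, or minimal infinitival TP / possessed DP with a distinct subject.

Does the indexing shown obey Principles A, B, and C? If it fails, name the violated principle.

Principle A

The two coindexed NPs are *the surgeons₁* and *themselves₁*.
*themselves₁* is an anaphor. Principle A requires it to be bound within its binding domain — the matrix TP, whose subject is the senators₂.
Within that domain it is c-commanded by *the senators₂*, which does not share its index.
*the surgeons₁* does not c-command the anaphor at all.
The anaphor is unbound in its domain → Principle A violation.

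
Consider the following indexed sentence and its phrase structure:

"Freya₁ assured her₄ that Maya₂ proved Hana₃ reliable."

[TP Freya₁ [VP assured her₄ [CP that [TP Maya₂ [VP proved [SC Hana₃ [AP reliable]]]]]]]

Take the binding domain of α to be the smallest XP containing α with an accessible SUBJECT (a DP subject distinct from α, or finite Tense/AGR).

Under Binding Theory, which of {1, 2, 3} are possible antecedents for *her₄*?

none

*her* is a pronoun, so Principle B applies: it must be free in its binding domain.
Binding domain of *her₄*: the matrix TP, whose subject is Freya₁.
*Freya₁* c-commands the pronoun within its binding domain → coindexation would violate Principle B.
*Maya₂*: the pronoun c-commands this R-expression → coindexation would violate Principle C on *Maya₂*.
*Hana₃*: the pronoun c-commands this R-expression → coindexation would violate Principle C on *Hana₃*.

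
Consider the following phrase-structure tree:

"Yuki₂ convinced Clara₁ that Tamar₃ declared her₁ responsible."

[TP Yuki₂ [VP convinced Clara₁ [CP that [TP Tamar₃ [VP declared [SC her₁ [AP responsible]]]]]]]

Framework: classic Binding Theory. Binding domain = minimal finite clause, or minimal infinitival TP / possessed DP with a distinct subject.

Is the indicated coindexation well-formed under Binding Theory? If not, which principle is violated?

grammatical

The two coindexed NPs are *Clara₁* and *her₁*.
*her₁* is a pronoun; its binding domain is the embedded TP, whose subject is Tamar₃. Within that domain it is c-commanded only by *Tamar₃*, which carries a different index — the pronoun is free locally, so Principle B holds.
*Clara₁* is an R-expression; *her₁* does not c-command it, and no other NP shares its index, so Principle C is satisfied.
All principles are respected.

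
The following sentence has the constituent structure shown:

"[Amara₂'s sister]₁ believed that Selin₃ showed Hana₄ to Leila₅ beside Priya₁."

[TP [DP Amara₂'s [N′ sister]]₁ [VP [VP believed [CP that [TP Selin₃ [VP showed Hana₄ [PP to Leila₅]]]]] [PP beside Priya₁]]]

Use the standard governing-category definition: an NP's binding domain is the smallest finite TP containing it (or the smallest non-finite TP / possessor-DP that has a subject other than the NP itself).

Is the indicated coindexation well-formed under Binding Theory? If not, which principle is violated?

The two coindexed NPs are *[Amara₂'s sister]₁* and *Priya₁*.
*Priya₁* is an R-expression. Principle C requires it to be free everywhere.
*[Amara₂'s sister]₁* c-commands it and carries the same index.
The R-expression is bound → Principle C violation.

Principle C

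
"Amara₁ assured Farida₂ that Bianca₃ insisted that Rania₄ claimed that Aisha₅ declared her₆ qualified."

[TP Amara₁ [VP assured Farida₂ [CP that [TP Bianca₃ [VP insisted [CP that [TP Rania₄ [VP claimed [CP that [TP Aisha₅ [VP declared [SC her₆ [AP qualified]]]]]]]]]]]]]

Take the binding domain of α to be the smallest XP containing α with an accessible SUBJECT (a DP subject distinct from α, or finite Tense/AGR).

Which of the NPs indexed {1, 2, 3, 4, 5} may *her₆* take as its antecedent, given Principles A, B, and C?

*her* is a pronoun, so Principle B applies: it must be free in its binding domain.
Binding domain of *her₆*: the embedded TP, whose subject is Aisha₅.
*Amara₁* c-commands the pronoun but from outside its binding domain, and is not c-commanded by it → coindexation permitted.
*Farida₂* c-commands the pronoun but from outside its binding domain, and is not c-commanded by it → coindexation permitted.
*Bianca₃* c-commands the pronoun but from outside its binding domain, and is not c-commanded by it → coindexation permitted.
*Rania₄* c-commands the pronoun but from outside its binding domain, and is not c-commanded by it → coindexation permitted.
*Aisha₅* c-commands the pronoun within its binding domain → coindexation would violate Principle B.

{1, 2, 3, 4}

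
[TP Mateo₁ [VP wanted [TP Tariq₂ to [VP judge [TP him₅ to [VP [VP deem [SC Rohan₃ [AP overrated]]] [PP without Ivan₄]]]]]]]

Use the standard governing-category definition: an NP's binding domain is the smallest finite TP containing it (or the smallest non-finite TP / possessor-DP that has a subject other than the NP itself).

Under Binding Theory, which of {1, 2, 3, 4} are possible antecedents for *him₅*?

*him* is a pronoun, so Principle B applies: it must be free in its binding domain.
Binding domain of *him₅*: the embedded TP, whose subject is Tariq₂.
*Mateo₁* c-commands the pronoun but from outside its binding domain, and is not c-commanded by it → coindexation permitted.
*Tariq₂* c-commands the pronoun within its binding domain → coindexation would violate Principle B.
*Rohan₃*: the pronoun c-commands this R-expression → coindexation would violate Principle C on *Rohan₃*.
*Ivan₄*: the pronoun c-commands this R-expression → coindexation would violate Principle C on *Ivan₄*.

{1}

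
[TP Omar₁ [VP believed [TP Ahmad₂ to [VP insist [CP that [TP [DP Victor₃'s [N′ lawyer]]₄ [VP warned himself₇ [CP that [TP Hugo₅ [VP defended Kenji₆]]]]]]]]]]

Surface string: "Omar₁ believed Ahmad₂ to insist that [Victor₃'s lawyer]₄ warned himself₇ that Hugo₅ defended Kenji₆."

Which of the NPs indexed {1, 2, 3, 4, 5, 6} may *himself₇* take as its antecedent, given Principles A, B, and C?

*himself* is an anaphor, so Principle A applies: it must be bound in its binding domain.
Binding domain of *himself₇*: the embedded TP, whose subject is [Victor₃'s lawyer]₄.
*Omar₁* c-commands the anaphor but is outside its binding domain → cannot satisfy Principle A.
*Ahmad₂* c-commands the anaphor but is outside its binding domain → cannot satisfy Principle A.
*Victor₃* does not c-command the anaphor → cannot bind it.
*[Victor₃'s lawyer]₄* c-commands the anaphor within its binding domain → licit binder.
*Hugo₅* does not c-command the anaphor → cannot bind it.
*Kenji₆* does not c-command the anaphor → cannot bind it.

{4}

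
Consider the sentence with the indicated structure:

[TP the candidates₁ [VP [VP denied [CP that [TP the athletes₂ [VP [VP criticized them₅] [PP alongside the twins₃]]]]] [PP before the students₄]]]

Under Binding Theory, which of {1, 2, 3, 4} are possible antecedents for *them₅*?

{1, 3, 4}

*them* is a pronoun, so Principle B applies: it must be free in its binding domain.
Binding domain of *them₅*: the embedded TP, whose subject is the athletes₂.
*the candidates₁* c-commands the pronoun but from outside its binding domain, and is not c-commanded by it → coindexation permitted.
*the athletes₂* c-commands the pronoun within its binding domain → coindexation would violate Principle B.
*the twins₃* and the pronoun do not c-command one another → neither Principle B nor Principle C is at stake; coindexation permitted.
*the students₄* and the pronoun do not c-command one another → neither Principle B nor Principle C is at stake; coindexation permitted.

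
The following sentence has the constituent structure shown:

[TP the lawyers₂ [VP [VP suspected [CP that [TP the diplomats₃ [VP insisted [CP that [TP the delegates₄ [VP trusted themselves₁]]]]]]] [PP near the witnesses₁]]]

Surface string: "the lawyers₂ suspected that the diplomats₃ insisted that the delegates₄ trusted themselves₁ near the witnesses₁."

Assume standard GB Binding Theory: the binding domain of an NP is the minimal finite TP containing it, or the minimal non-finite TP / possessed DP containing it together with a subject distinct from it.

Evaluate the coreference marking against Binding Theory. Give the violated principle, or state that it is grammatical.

Principle A

The two coindexed NPs are *the witnesses₁* and *themselves₁*.
*themselves₁* is an anaphor. Principle A requires it to be bound within its binding domain — the embedded TP, whose subject is the delegates₄.
Within that domain it is c-commanded by *the delegates₄*, which does not share its index.
*the witnesses₁* does not c-command the anaphor at all.
The anaphor is unbound in its domain → Principle A violation.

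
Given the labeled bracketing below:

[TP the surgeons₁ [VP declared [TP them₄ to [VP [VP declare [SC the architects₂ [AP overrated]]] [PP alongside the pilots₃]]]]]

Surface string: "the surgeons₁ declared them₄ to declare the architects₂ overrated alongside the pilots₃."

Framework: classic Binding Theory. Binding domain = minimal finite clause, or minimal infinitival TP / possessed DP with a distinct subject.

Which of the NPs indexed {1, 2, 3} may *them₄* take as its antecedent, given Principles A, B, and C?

none

*them* is a pronoun, so Principle B applies: it must be free in its binding domain.
Binding domain of *them₄*: the matrix TP, whose subject is the surgeons₁.
*the surgeons₁* c-commands the pronoun within its binding domain → coindexation would violate Principle B.
*the architects₂*: the pronoun c-commands this R-expression → coindexation would violate Principle C on *the architects₂*.
*the pilots₃*: the pronoun c-commands this R-expression → coindexation would violate Principle C on *the pilots₃*.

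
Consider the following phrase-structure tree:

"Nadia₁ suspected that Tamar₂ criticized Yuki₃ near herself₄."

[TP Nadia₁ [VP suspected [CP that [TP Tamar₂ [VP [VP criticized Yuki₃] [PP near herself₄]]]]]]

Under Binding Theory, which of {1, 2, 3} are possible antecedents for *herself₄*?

*herself* is an anaphor, so Principle A applies: it must be bound in its binding domain.
Binding domain of *herself₄*: the embedded TP, whose subject is Tamar₂.
*Nadia₁* c-commands the anaphor but is outside its binding domain → cannot satisfy Principle A.
*Tamar₂* c-commands the anaphor within its binding domain → licit binder.
*Yuki₃* does not c-command the anaphor → cannot bind it.

{2}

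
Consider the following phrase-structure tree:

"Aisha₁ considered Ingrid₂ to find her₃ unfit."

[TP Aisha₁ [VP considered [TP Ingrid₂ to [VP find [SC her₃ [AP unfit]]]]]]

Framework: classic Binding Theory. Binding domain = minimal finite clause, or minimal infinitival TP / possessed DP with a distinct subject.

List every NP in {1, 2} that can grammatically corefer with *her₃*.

{1}

*her* is a pronoun, so Principle B applies: it must be free in its binding domain.
Binding domain of *her₃*: the embedded TP, whose subject is Ingrid₂.
*Aisha₁* c-commands the pronoun but from outside its binding domain, and is not c-commanded by it → coindexation permitted.
*Ingrid₂* c-commands the pronoun within its binding domain → coindexation would violate Principle B.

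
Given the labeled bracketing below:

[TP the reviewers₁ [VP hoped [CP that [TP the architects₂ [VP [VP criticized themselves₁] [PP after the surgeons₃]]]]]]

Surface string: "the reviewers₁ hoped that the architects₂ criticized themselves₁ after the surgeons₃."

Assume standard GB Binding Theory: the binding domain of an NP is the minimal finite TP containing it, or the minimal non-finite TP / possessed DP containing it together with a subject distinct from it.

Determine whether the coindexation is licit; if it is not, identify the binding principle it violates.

The two coindexed NPs are *the reviewers₁* and *themselves₁*.
*themselves₁* is an anaphor. Principle A requires it to be bound within its binding domain — the embedded TP, whose subject is the architects₂.
Within that domain it is c-commanded by *the architects₂*, which does not share its index.
*the reviewers₁* does c-command the anaphor, but from outside its binding domain.
The anaphor is unbound in its domain → Principle A violation.

Principle A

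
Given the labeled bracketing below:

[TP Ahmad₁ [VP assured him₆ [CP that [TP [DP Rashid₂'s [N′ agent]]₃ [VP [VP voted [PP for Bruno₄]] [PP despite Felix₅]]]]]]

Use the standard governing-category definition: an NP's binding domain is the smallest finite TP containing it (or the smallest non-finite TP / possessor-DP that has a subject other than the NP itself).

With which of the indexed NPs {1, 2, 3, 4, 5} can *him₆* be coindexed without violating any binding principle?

*him* is a pronoun, so Principle B applies: it must be free in its binding domain.
Binding domain of *him₆*: the matrix TP, whose subject is Ahmad₁.
*Ahmad₁* c-commands the pronoun within its binding domain → coindexation would violate Principle B.
*Rashid₂*: the pronoun c-commands this R-expression → coindexation would violate Principle C on *Rashid₂*.
*[Rashid₂'s agent]₃*: the pronoun c-commands this R-expression → coindexation would violate Principle C on *[Rashid₂'s agent]₃*.
*Bruno₄*: the pronoun c-commands this R-expression → coindexation would violate Principle C on *Bruno₄*.
*Felix₅*: the pronoun c-commands this R-expression → coindexation would violate Principle C on *Felix₅*.

none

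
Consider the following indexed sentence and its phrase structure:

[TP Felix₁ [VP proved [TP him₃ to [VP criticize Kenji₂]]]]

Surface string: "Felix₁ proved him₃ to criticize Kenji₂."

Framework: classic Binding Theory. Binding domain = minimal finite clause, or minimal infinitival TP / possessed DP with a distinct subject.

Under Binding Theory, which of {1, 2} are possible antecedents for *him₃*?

*him* is a pronoun, so Principle B applies: it must be free in its binding domain.
Binding domain of *him₃*: the matrix TP, whose subject is Felix₁.
*Felix₁* c-commands the pronoun within its binding domain → coindexation would violate Principle B.
*Kenji₂*: the pronoun c-commands this R-expression → coindexation would violate Principle C on *Kenji₂*.

none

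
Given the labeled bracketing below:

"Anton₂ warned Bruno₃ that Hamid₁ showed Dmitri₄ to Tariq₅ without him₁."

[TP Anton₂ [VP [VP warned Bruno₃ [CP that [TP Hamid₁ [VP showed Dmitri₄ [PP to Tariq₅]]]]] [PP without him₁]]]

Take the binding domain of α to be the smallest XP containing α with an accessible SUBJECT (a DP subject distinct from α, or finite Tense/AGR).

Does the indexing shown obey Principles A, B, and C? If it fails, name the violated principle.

The two coindexed NPs are *Hamid₁* and *him₁*.
*him₁* is a pronoun; its binding domain is the matrix TP, whose subject is Anton₂. Within that domain it is c-commanded only by *Anton₂*, which carries a different index — the pronoun is free locally, so Principle B holds.
*Hamid₁* is an R-expression; *him₁* does not c-command it, and no other NP shares its index, so Principle C is satisfied.
All principles are respected.

grammatical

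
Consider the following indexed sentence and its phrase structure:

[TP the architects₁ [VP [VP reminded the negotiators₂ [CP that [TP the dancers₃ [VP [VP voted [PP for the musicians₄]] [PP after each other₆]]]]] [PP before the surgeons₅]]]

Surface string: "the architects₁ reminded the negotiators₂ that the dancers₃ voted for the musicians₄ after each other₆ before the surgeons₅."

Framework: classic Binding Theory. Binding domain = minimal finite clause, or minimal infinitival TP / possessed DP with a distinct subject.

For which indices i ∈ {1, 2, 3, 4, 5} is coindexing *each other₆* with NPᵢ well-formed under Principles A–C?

{3}

*each other* is an anaphor, so Principle A applies: it must be bound in its binding domain.
Binding domain of *each other₆*: the embedded TP, whose subject is the dancers₃.
*the architects₁* c-commands the anaphor but is outside its binding domain → cannot satisfy Principle A.
*the negotiators₂* c-commands the anaphor but is outside its binding domain → cannot satisfy Principle A.
*the dancers₃* c-commands the anaphor within its binding domain → licit binder.
*the musicians₄* does not c-command the anaphor → cannot bind it.
*the surgeons₅* does not c-command the anaphor → cannot bind it.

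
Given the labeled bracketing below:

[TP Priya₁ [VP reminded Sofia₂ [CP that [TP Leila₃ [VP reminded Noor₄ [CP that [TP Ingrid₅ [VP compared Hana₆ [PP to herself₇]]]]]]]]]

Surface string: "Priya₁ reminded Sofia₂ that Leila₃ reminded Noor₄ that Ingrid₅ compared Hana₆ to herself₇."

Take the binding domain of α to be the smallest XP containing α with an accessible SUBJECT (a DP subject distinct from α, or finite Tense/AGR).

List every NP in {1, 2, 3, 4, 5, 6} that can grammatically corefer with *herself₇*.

{5, 6}

*herself* is an anaphor, so Principle A applies: it must be bound in its binding domain.
Binding domain of *herself₇*: the embedded TP, whose subject is Ingrid₅.
*Priya₁* c-commands the anaphor but is outside its binding domain → cannot satisfy Principle A.
*Sofia₂* c-commands the anaphor but is outside its binding domain → cannot satisfy Principle A.
*Leila₃* c-commands the anaphor but is outside its binding domain → cannot satisfy Principle A.
*Noor₄* c-commands the anaphor but is outside its binding domain → cannot satisfy Principle A.
*Ingrid₅* c-commands the anaphor within its binding domain → licit binder.
*Hana₆* c-commands the anaphor within its binding domain → licit binder.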